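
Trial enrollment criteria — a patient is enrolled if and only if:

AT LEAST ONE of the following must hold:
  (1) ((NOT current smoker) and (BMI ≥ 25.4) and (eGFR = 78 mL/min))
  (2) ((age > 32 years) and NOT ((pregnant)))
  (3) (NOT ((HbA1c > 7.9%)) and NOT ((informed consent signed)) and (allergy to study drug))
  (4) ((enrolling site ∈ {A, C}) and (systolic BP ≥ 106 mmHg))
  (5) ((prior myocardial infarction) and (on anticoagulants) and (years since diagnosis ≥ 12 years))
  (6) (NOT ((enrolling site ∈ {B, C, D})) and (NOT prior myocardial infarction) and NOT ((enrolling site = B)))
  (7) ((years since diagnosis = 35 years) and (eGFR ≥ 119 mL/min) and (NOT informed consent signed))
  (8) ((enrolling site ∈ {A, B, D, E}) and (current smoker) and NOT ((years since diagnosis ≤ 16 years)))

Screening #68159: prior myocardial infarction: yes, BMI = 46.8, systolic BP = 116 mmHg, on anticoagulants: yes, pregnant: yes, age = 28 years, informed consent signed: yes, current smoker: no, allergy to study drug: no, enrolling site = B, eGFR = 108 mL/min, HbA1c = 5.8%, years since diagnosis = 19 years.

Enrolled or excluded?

Enrolled

Atomic conditions:
  NOT current smoker: no → true
  BMI ≥ 25.4: 46.8 ≥ 25.4 is true
  eGFR = 78 mL/min: 108 == 78 is false
  age > 32 years: 28 > 32 is false
  pregnant: yes → true
  HbA1c > 7.9%: 5.8 > 7.9 is false
  informed consent signed: yes → true
  allergy to study drug: no → false
  enrolling site ∈ {A, C}: B is not in the set → false
  systolic BP ≥ 106 mmHg: 116 ≥ 106 is true
  prior myocardial infarction: yes → true
  on anticoagulants: yes → true
  years since diagnosis ≥ 12 years: 19 ≥ 12 is true
  enrolling site ∈ {B, C, D}: B is in the set → true
  NOT prior myocardial infarction: yes → false
  enrolling site = B: B == B is true
  years since diagnosis = 35 years: 19 == 35 is false
  eGFR ≥ 119 mL/min: 108 ≥ 119 is false
  NOT informed consent signed: yes → false
  enrolling site ∈ {A, B, D, E}: B is in the set → true
  current smoker: no → false
  years since diagnosis ≤ 16 years: 19 ≤ 16 is false
Combine:
[1] true AND true AND false = false
[2.2] NOT true = false
[2] false AND false = false
[3.1] NOT false = true
[3.2] NOT true = false
[3] true AND false AND false = false
[4] false AND true = false
[5] true AND true AND true = true
[6.1] NOT true = false
[6.3] NOT true = false
[6] false AND false AND false = false
[7] false AND false AND false = false
[8.3] NOT false = true
[8] true AND false AND true = false
[root] false OR false OR false OR false OR true OR false OR false OR false = true
Overall: true → enrolled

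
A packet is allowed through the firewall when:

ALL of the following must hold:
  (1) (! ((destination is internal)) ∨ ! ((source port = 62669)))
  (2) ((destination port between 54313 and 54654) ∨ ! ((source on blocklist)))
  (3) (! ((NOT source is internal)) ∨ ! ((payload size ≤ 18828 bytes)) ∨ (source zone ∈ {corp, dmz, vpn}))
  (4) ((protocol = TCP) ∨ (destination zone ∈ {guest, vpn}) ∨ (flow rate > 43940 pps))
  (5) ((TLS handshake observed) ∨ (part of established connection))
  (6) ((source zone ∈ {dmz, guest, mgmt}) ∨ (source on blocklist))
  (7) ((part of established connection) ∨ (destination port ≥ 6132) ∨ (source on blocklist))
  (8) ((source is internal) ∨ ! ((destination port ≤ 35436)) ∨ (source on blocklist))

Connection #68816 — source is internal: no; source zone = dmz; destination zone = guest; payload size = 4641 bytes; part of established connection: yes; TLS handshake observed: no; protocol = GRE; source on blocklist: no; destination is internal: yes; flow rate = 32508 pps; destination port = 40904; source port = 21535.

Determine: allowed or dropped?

Allowed

Atomic conditions:
  destination is internal: yes → true
  source port = 62669: 21535 == 62669 is false
  destination port between 54313 and 54654: 40904 in [54313, 54654] is false
  source on blocklist: no → false
  NOT source is internal: no → true
  payload size ≤ 18828 bytes: 4641 ≤ 18828 is true
  source zone ∈ {corp, dmz, vpn}: dmz is in the set → true
  protocol = TCP: GRE == TCP is false
  destination zone ∈ {guest, vpn}: guest is in the set → true
  flow rate > 43940 pps: 32508 > 43940 is false
  TLS handshake observed: no → false
  part of established connection: yes → true
  source zone ∈ {dmz, guest, mgmt}: dmz is in the set → true
  destination port ≥ 6132: 40904 ≥ 6132 is true
  source is internal: no → false
  destination port ≤ 35436: 40904 ≤ 35436 is false
Combine:
[1.1] NOT true = false
[1.2] NOT false = true
[1] false OR true = true
[2.2] NOT false = true
[2] false OR true = true
[3.1] NOT true = false
[3.2] NOT true = false
[3] false OR false OR true = true
[4] false OR true OR false = true
[5] false OR true = true
[6] true OR false = true
[7] true OR true OR false = true
[8.2] NOT false = true
[8] false OR true OR false = true
[root] true AND true AND true AND true AND true AND true AND true AND true = true
Overall: true → allowed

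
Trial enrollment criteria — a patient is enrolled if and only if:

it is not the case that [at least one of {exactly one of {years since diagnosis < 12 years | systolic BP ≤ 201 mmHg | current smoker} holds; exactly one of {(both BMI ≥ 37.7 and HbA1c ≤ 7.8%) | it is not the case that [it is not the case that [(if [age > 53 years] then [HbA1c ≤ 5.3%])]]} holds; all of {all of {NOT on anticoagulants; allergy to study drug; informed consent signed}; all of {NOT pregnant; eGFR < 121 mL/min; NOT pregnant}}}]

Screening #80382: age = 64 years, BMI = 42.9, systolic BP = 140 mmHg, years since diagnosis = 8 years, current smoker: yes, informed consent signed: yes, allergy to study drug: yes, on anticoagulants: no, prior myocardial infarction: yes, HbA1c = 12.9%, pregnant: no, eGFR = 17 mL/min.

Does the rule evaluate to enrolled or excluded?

Excluded

Atomic conditions:
  years since diagnosis < 12 years: 8 < 12 is true
  systolic BP ≤ 201 mmHg: 140 ≤ 201 is true
  current smoker: yes → true
  BMI ≥ 37.7: 42.9 ≥ 37.7 is true
  HbA1c ≤ 7.8%: 12.9 ≤ 7.8 is false
  age > 53 years: 64 > 53 is true
  HbA1c ≤ 5.3%: 12.9 ≤ 5.3 is false
  NOT on anticoagulants: no → true
  allergy to study drug: yes → true
  informed consent signed: yes → true
  NOT pregnant: no → true
  eGFR < 121 mL/min: 17 < 121 is true
Combine:
[1.1] exactly-one(true, true, true) = false
[1.2.1] true AND false = false
[1.2.2.1.1] true → false = false
[1.2.2.1] NOT false = true
[1.2.2] NOT true = false
[1.2] exactly-one(false, false) = false
[1.3.1] true AND true AND true = true
[1.3.2] true AND true AND true = true
[1.3] true AND true = true
[1] false OR false OR true = true
[root] NOT true = false
Overall: false → excluded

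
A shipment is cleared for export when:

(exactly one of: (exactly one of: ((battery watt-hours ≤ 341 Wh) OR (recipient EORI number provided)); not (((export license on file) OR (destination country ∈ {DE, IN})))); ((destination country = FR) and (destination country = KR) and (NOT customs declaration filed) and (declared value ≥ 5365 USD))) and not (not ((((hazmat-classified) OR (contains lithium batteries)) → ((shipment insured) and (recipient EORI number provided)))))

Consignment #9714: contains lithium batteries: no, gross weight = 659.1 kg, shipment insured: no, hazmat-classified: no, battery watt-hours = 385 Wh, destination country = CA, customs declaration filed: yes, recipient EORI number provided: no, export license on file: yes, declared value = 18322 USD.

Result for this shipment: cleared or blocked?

Atomic conditions:
  battery watt-hours ≤ 341 Wh: 385 ≤ 341 is false
  recipient EORI number provided: no → false
  export license on file: yes → true
  destination country ∈ {DE, IN}: CA is not in the set → false
  destination country = FR: CA == FR is false
  destination country = KR: CA == KR is false
  NOT customs declaration filed: yes → false
  declared value ≥ 5365 USD: 18322 ≥ 5365 is true
  hazmat-classified: no → false
  contains lithium batteries: no → false
  shipment insured: no → false
Combine:
[1.1.1] false OR false = false
[1.1.2.1] true OR false = true
[1.1.2] NOT true = false
[1.1] exactly-one(false, false) = false
[1.2] false AND false AND false AND true = false
[1] exactly-one(false, false) = false
[2.1.1.1] false OR false = false
[2.1.1.2] false AND false = false
[2.1.1] false → false (antecedent false ⇒ implication holds) = true
[2.1] NOT true = false
[2] NOT false = true
[root] false AND true = false
Overall: false → blocked

Blocked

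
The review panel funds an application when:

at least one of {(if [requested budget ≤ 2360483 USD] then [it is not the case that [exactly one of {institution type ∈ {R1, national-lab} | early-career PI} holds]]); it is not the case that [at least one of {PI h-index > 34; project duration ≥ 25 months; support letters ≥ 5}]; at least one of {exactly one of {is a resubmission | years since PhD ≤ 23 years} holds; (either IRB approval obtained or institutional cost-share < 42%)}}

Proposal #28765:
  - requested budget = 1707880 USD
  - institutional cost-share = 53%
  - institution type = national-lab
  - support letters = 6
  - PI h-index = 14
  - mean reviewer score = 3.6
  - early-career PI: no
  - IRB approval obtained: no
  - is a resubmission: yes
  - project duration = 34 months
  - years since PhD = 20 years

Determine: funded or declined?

Declined

Atomic conditions:
  requested budget ≤ 2360483 USD: 1707880 ≤ 2360483 is true
  institution type ∈ {R1, national-lab}: national-lab is in the set → true
  early-career PI: no → false
  PI h-index > 34: 14 > 34 is false
  project duration ≥ 25 months: 34 ≥ 25 is true
  support letters ≥ 5: 6 ≥ 5 is true
  is a resubmission: yes → true
  years since PhD ≤ 23 years: 20 ≤ 23 is true
  IRB approval obtained: no → false
  institutional cost-share < 42%: 53 < 42 is false
Combine:
[1.2.1] exactly-one(true, false) = true
[1.2] NOT true = false
[1] true → false = false
[2.1] false OR true OR true = true
[2] NOT true = false
[3.1] exactly-one(true, true) = false
[3.2] false OR false = false
[3] false OR false = false
[root] false OR false OR false = false
Overall: false → declined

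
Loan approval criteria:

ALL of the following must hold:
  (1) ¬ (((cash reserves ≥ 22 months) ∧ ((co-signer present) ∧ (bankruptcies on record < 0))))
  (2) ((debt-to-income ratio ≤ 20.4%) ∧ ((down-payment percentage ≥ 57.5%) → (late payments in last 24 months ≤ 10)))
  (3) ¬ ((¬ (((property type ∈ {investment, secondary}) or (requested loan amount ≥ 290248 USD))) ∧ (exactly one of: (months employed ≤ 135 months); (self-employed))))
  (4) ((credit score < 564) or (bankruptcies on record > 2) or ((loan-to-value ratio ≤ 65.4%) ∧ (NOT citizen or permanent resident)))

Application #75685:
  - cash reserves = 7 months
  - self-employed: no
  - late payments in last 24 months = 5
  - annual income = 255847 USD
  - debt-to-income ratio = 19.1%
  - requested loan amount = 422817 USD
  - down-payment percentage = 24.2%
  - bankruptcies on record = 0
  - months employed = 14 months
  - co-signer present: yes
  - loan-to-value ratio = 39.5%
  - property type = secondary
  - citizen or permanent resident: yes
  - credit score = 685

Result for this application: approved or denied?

Atomic conditions:
  cash reserves ≥ 22 months: 7 ≥ 22 is false
  co-signer present: yes → true
  bankruptcies on record < 0: 0 < 0 is false
  debt-to-income ratio ≤ 20.4%: 19.1 ≤ 20.4 is true
  down-payment percentage ≥ 57.5%: 24.2 ≥ 57.5 is false
  late payments in last 24 months ≤ 10: 5 ≤ 10 is true
  property type ∈ {investment, secondary}: secondary is in the set → true
  requested loan amount ≥ 290248 USD: 422817 ≥ 290248 is true
  months employed ≤ 135 months: 14 ≤ 135 is true
  self-employed: no → false
  credit score < 564: 685 < 564 is false
  bankruptcies on record > 2: 0 > 2 is false
  loan-to-value ratio ≤ 65.4%: 39.5 ≤ 65.4 is true
  NOT citizen or permanent resident: yes → false
Combine:
[1.1.2] true AND false = false
[1.1] false AND false = false
[1] NOT false = true
[2.2] false → true (antecedent false ⇒ implication holds) = true
[2] true AND true = true
[3.1.1.1] true OR true = true
[3.1.1] NOT true = false
[3.1.2] exactly-one(true, false) = true
[3.1] false AND true = false
[3] NOT false = true
[4.3] true AND false = false
[4] false OR false OR false = false
[root] true AND true AND true AND false = false
Overall: false → denied

Denied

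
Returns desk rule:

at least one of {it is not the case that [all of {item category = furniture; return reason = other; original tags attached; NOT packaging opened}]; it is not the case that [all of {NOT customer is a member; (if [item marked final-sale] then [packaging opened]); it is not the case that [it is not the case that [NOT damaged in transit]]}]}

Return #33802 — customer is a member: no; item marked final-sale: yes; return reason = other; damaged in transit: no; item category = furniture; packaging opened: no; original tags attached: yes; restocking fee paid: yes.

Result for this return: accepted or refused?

Accepted

Atomic conditions:
  item category = furniture: furniture == furniture is true
  return reason = other: other == other is true
  original tags attached: yes → true
  NOT packaging opened: no → true
  NOT customer is a member: no → true
  item marked final-sale: yes → true
  packaging opened: no → false
  NOT damaged in transit: no → true
Combine:
[1.1] true AND true AND true AND true = true
[1] NOT true = false
[2.1.2] true → false = false
[2.1.3.1] NOT true = false
[2.1.3] NOT false = true
[2.1] true AND false AND true = false
[2] NOT false = true
[root] false OR true = true
Overall: true → accepted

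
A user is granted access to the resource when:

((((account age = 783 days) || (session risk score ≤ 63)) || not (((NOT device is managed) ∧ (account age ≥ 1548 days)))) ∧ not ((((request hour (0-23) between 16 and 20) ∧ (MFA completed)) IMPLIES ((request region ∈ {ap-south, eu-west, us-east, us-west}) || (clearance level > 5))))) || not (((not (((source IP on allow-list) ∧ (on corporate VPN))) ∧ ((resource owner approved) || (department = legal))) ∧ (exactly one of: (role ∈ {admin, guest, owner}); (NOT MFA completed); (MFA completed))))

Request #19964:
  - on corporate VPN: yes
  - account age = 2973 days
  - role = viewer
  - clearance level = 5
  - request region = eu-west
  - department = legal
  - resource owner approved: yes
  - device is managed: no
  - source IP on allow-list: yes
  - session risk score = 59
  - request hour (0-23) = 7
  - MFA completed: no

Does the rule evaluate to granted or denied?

Atomic conditions:
  account age = 783 days: 2973 == 783 is false
  session risk score ≤ 63: 59 ≤ 63 is true
  NOT device is managed: no → true
  account age ≥ 1548 days: 2973 ≥ 1548 is true
  request hour (0-23) between 16 and 20: 7 in [16, 20] is false
  MFA completed: no → false
  request region ∈ {ap-south, eu-west, us-east, us-west}: eu-west is in the set → true
  clearance level > 5: 5 > 5 is false
  source IP on allow-list: yes → true
  on corporate VPN: yes → true
  resource owner approved: yes → true
  department = legal: legal == legal is true
  role ∈ {admin, guest, owner}: viewer is not in the set → false
  NOT MFA completed: no → true
Combine:
[1.1.1] false OR true = true
[1.1.2.1] true AND true = true
[1.1.2] NOT true = false
[1.1] true OR false = true
[1.2.1.1] false AND false = false
[1.2.1.2] true OR false = true
[1.2.1] false → true (antecedent false ⇒ implication holds) = true
[1.2] NOT true = false
[1] true AND false = false
[2.1.1.1.1] true AND true = true
[2.1.1.1] NOT true = false
[2.1.1.2] true OR true = true
[2.1.1] false AND true = false
[2.1.2] exactly-one(false, true, false) = true
[2.1] false AND true = false
[2] NOT false = true
[root] false OR true = true
Overall: true → granted

Granted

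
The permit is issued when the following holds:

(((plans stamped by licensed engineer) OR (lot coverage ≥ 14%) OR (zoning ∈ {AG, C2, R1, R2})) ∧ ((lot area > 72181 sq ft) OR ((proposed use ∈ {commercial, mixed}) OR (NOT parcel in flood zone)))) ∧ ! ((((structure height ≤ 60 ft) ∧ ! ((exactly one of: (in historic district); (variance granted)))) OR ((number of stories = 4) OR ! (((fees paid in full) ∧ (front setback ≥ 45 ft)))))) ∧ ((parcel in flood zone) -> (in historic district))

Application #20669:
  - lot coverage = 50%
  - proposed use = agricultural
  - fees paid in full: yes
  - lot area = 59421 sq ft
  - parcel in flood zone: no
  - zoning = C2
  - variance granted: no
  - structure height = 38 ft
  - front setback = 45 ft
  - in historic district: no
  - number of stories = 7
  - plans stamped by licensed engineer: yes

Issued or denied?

Atomic conditions:
  plans stamped by licensed engineer: yes → true
  lot coverage ≥ 14%: 50 ≥ 14 is true
  zoning ∈ {AG, C2, R1, R2}: C2 is in the set → true
  lot area > 72181 sq ft: 59421 > 72181 is false
  proposed use ∈ {commercial, mixed}: agricultural is not in the set → false
  NOT parcel in flood zone: no → true
  structure height ≤ 60 ft: 38 ≤ 60 is true
  in historic district: no → false
  variance granted: no → false
  number of stories = 4: 7 == 4 is false
  fees paid in full: yes → true
  front setback ≥ 45 ft: 45 ≥ 45 is true
  parcel in flood zone: no → false
Combine:
[1.1] true OR true OR true = true
[1.2.2] false OR true = true
[1.2] false OR true = true
[1] true AND true = true
[2.1.1.2.1] exactly-one(false, false) = false
[2.1.1.2] NOT false = true
[2.1.1] true AND true = true
[2.1.2.2.1] true AND true = true
[2.1.2.2] NOT true = false
[2.1.2] false OR false = false
[2.1] true OR false = true
[2] NOT true = false
[3] false → false (antecedent false ⇒ implication holds) = true
[root] true AND false AND true = false
Overall: false → denied

Denied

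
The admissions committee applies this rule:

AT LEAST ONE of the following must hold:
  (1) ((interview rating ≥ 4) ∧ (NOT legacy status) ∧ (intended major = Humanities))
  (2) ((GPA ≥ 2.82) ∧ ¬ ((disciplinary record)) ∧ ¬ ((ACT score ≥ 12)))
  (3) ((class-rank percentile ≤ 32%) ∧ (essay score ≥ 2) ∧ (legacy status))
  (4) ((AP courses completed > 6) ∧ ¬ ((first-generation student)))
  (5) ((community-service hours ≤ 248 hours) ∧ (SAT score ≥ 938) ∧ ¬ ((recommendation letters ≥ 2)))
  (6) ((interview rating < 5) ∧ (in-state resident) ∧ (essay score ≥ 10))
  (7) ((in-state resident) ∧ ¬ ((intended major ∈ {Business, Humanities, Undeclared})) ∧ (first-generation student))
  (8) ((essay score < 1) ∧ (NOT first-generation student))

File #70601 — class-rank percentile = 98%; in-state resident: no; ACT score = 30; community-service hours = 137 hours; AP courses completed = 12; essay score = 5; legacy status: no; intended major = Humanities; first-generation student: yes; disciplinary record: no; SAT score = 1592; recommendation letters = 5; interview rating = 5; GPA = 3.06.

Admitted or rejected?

Admitted

Atomic conditions:
  interview rating ≥ 4: 5 ≥ 4 is true
  NOT legacy status: no → true
  intended major = Humanities: Humanities == Humanities is true
  GPA ≥ 2.82: 3.06 ≥ 2.82 is true
  disciplinary record: no → false
  ACT score ≥ 12: 30 ≥ 12 is true
  class-rank percentile ≤ 32%: 98 ≤ 32 is false
  essay score ≥ 2: 5 ≥ 2 is true
  legacy status: no → false
  AP courses completed > 6: 12 > 6 is true
  first-generation student: yes → true
  community-service hours ≤ 248 hours: 137 ≤ 248 is true
  SAT score ≥ 938: 1592 ≥ 938 is true
  recommendation letters ≥ 2: 5 ≥ 2 is true
  interview rating < 5: 5 < 5 is false
  in-state resident: no → false
  essay score ≥ 10: 5 ≥ 10 is false
  intended major ∈ {Business, Humanities, Undeclared}: Humanities is in the set → true
  essay score < 1: 5 < 1 is false
  NOT first-generation student: yes → false
Combine:
[1] true AND true AND true = true
[2.2] NOT false = true
[2.3] NOT true = false
[2] true AND true AND false = false
[3] false AND true AND false = false
[4.2] NOT true = false
[4] true AND false = false
[5.3] NOT true = false
[5] true AND true AND false = false
[6] false AND false AND false = false
[7.2] NOT true = false
[7] false AND false AND true = false
[8] false AND false = false
[root] true OR false OR false OR false OR false OR false OR false OR false = true
Overall: true → admitted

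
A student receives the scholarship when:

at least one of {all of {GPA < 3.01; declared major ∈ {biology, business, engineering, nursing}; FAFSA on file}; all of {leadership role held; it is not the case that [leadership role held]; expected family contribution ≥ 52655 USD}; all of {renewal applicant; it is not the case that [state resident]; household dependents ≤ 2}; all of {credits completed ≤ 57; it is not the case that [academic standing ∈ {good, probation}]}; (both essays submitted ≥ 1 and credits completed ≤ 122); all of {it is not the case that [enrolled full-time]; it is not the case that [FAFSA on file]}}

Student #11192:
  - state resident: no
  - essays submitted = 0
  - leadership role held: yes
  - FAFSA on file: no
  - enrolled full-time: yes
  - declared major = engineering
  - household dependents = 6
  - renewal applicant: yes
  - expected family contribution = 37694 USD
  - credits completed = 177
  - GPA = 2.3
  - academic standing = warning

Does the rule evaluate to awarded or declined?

Atomic conditions:
  GPA < 3.01: 2.3 < 3.01 is true
  declared major ∈ {biology, business, engineering, nursing}: engineering is in the set → true
  FAFSA on file: no → false
  leadership role held: yes → true
  expected family contribution ≥ 52655 USD: 37694 ≥ 52655 is false
  renewal applicant: yes → true
  state resident: no → false
  household dependents ≤ 2: 6 ≤ 2 is false
  credits completed ≤ 57: 177 ≤ 57 is false
  academic standing ∈ {good, probation}: warning is not in the set → false
  essays submitted ≥ 1: 0 ≥ 1 is false
  credits completed ≤ 122: 177 ≤ 122 is false
  enrolled full-time: yes → true
Combine:
[1] true AND true AND false = false
[2.2] NOT true = false
[2] true AND false AND false = false
[3.2] NOT false = true
[3] true AND true AND false = false
[4.2] NOT false = true
[4] false AND true = false
[5] false AND false = false
[6.1] NOT true = false
[6.2] NOT false = true
[6] false AND true = false
[root] false OR false OR false OR false OR false OR false = false
Overall: false → declined

Declined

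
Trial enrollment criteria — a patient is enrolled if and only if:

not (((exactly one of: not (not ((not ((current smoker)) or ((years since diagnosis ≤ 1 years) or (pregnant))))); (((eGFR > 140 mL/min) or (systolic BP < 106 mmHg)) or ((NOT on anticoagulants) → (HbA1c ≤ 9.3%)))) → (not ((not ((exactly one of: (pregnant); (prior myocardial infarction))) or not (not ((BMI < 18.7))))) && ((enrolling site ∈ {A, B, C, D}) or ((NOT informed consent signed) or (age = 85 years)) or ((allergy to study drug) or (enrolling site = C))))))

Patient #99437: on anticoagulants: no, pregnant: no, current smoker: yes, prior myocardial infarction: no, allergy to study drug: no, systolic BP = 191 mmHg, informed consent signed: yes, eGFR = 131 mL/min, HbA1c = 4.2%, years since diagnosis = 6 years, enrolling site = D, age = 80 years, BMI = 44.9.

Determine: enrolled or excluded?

Atomic conditions:
  current smoker: yes → true
  years since diagnosis ≤ 1 years: 6 ≤ 1 is false
  pregnant: no → false
  eGFR > 140 mL/min: 131 > 140 is false
  systolic BP < 106 mmHg: 191 < 106 is false
  NOT on anticoagulants: no → true
  HbA1c ≤ 9.3%: 4.2 ≤ 9.3 is true
  prior myocardial infarction: no → false
  BMI < 18.7: 44.9 < 18.7 is false
  enrolling site ∈ {A, B, C, D}: D is in the set → true
  NOT informed consent signed: yes → false
  age = 85 years: 80 == 85 is false
  allergy to study drug: no → false
  enrolling site = C: D == C is false
Combine:
[1.1.1.1.1.1] NOT true = false
[1.1.1.1.1.2] false OR false = false
[1.1.1.1.1] false OR false = false
[1.1.1.1] NOT false = true
[1.1.1] NOT true = false
[1.1.2.1] false OR false = false
[1.1.2.2] true → true = true
[1.1.2] false OR true = true
[1.1] exactly-one(false, true) = true
[1.2.1.1.1.1] exactly-one(false, false) = false
[1.2.1.1.1] NOT false = true
[1.2.1.1.2.1] NOT false = true
[1.2.1.1.2] NOT true = false
[1.2.1.1] true OR false = true
[1.2.1] NOT true = false
[1.2.2.2] false OR false = false
[1.2.2.3] false OR false = false
[1.2.2] true OR false OR false = true
[1.2] false AND true = false
[1] true → false = false
[root] NOT false = true
Overall: true → enrolled

Enrolled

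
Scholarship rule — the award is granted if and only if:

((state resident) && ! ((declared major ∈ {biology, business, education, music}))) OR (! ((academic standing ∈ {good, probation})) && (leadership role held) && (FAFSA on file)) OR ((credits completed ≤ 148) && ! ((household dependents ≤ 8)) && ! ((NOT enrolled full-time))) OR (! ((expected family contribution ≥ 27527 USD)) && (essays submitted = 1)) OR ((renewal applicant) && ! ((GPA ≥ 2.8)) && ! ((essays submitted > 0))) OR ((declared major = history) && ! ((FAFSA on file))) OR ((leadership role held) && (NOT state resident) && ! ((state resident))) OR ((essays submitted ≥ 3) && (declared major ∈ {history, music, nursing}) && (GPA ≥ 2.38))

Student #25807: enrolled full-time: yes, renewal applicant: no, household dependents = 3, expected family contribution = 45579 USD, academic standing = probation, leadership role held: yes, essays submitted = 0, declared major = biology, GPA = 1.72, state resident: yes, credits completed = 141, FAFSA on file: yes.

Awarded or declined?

Atomic conditions:
  state resident: yes → true
  declared major ∈ {biology, business, education, music}: biology is in the set → true
  academic standing ∈ {good, probation}: probation is in the set → true
  leadership role held: yes → true
  FAFSA on file: yes → true
  credits completed ≤ 148: 141 ≤ 148 is true
  household dependents ≤ 8: 3 ≤ 8 is true
  NOT enrolled full-time: yes → false
  expected family contribution ≥ 27527 USD: 45579 ≥ 27527 is true
  essays submitted = 1: 0 == 1 is false
  renewal applicant: no → false
  GPA ≥ 2.8: 1.72 ≥ 2.8 is false
  essays submitted > 0: 0 > 0 is false
  declared major = history: biology == history is false
  NOT state resident: yes → false
  essays submitted ≥ 3: 0 ≥ 3 is false
  declared major ∈ {history, music, nursing}: biology is not in the set → false
  GPA ≥ 2.38: 1.72 ≥ 2.38 is false
Combine:
[1.2] NOT true = false
[1] true AND false = false
[2.1] NOT true = false
[2] false AND true AND true = false
[3.2] NOT true = false
[3.3] NOT false = true
[3] true AND false AND true = false
[4.1] NOT true = false
[4] false AND false = false
[5.2] NOT false = true
[5.3] NOT false = true
[5] false AND true AND true = false
[6.2] NOT true = false
[6] false AND false = false
[7.3] NOT true = false
[7] true AND false AND false = false
[8] false AND false AND false = false
[root] false OR false OR false OR false OR false OR false OR false OR false = false
Overall: false → declined

Declined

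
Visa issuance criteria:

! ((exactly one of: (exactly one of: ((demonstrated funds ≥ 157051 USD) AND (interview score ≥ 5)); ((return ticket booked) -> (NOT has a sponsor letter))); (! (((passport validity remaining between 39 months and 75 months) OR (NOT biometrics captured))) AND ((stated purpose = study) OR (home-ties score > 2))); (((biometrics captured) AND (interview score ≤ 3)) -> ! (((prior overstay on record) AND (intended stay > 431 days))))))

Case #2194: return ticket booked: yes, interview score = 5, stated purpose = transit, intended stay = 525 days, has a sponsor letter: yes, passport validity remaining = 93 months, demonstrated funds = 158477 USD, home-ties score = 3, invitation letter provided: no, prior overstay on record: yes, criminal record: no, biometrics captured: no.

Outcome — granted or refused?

Atomic conditions:
  demonstrated funds ≥ 157051 USD: 158477 ≥ 157051 is true
  interview score ≥ 5: 5 ≥ 5 is true
  return ticket booked: yes → true
  NOT has a sponsor letter: yes → false
  passport validity remaining between 39 months and 75 months: 93 in [39, 75] is false
  NOT biometrics captured: no → true
  stated purpose = study: transit == study is false
  home-ties score > 2: 3 > 2 is true
  biometrics captured: no → false
  interview score ≤ 3: 5 ≤ 3 is false
  prior overstay on record: yes → true
  intended stay > 431 days: 525 > 431 is true
Combine:
[1.1.1] true AND true = true
[1.1.2] true → false = false
[1.1] exactly-one(true, false) = true
[1.2.1.1] false OR true = true
[1.2.1] NOT true = false
[1.2.2] false OR true = true
[1.2] false AND true = false
[1.3.1] false AND false = false
[1.3.2.1] true AND true = true
[1.3.2] NOT true = false
[1.3] false → false (antecedent false ⇒ implication holds) = true
[1] exactly-one(true, false, true) = false
[root] NOT false = true
Overall: true → granted

Granted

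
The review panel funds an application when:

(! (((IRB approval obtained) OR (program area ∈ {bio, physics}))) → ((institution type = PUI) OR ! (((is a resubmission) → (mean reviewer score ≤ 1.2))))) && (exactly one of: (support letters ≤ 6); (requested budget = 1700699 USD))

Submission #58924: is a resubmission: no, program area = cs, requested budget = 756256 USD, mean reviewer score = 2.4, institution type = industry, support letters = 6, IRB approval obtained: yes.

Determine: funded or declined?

Atomic conditions:
  IRB approval obtained: yes → true
  program area ∈ {bio, physics}: cs is not in the set → false
  institution type = PUI: industry == PUI is false
  is a resubmission: no → false
  mean reviewer score ≤ 1.2: 2.4 ≤ 1.2 is false
  support letters ≤ 6: 6 ≤ 6 is true
  requested budget = 1700699 USD: 756256 == 1700699 is false
Combine:
[1.1.1] true OR false = true
[1.1] NOT true = false
[1.2.2.1] false → false (antecedent false ⇒ implication holds) = true
[1.2.2] NOT true = false
[1.2] false OR false = false
[1] false → false (antecedent false ⇒ implication holds) = true
[2] exactly-one(true, false) = true
[root] true AND true = true
Overall: true → funded

Funded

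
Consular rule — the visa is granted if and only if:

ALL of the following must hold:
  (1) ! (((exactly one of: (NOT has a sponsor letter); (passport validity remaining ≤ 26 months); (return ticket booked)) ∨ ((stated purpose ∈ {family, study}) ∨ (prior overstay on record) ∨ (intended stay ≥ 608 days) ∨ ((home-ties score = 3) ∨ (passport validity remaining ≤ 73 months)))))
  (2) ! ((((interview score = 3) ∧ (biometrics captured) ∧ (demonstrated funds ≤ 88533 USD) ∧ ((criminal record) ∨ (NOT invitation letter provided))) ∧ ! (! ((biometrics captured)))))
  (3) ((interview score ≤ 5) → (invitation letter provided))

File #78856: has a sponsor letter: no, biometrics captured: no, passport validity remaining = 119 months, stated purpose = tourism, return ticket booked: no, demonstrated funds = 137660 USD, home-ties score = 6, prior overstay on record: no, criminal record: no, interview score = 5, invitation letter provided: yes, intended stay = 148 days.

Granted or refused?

Refused

Atomic conditions:
  NOT has a sponsor letter: no → true
  passport validity remaining ≤ 26 months: 119 ≤ 26 is false
  return ticket booked: no → false
  stated purpose ∈ {family, study}: tourism is not in the set → false
  prior overstay on record: no → false
  intended stay ≥ 608 days: 148 ≥ 608 is false
  home-ties score = 3: 6 == 3 is false
  passport validity remaining ≤ 73 months: 119 ≤ 73 is false
  interview score = 3: 5 == 3 is false
  biometrics captured: no → false
  demonstrated funds ≤ 88533 USD: 137660 ≤ 88533 is false
  criminal record: no → false
  NOT invitation letter provided: yes → false
  interview score ≤ 5: 5 ≤ 5 is true
  invitation letter provided: yes → true
Combine:
[1.1.1] exactly-one(true, false, false) = true
[1.1.2.4] false OR false = false
[1.1.2] false OR false OR false OR false = false
[1.1] true OR false = true
[1] NOT true = false
[2.1.1.4] false OR false = false
[2.1.1] false AND false AND false AND false = false
[2.1.2.1] NOT false = true
[2.1.2] NOT true = false
[2.1] false AND false = false
[2] NOT false = true
[3] true → true = true
[root] false AND true AND true = false
Overall: false → refused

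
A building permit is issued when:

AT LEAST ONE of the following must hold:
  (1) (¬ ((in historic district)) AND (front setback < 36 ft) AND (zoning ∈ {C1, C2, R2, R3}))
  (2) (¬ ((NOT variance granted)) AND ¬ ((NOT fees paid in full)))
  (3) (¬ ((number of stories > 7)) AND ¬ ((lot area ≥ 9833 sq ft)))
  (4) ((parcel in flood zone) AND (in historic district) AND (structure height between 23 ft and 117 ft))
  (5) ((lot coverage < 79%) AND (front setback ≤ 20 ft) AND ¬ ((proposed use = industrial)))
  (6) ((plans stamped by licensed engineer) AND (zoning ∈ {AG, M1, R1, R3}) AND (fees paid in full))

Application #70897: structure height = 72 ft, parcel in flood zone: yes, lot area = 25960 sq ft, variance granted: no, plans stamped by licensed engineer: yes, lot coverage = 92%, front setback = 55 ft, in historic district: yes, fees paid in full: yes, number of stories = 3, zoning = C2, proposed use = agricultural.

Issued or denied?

Issued

Atomic conditions:
  in historic district: yes → true
  front setback < 36 ft: 55 < 36 is false
  zoning ∈ {C1, C2, R2, R3}: C2 is in the set → true
  NOT variance granted: no → true
  NOT fees paid in full: yes → false
  number of stories > 7: 3 > 7 is false
  lot area ≥ 9833 sq ft: 25960 ≥ 9833 is true
  parcel in flood zone: yes → true
  structure height between 23 ft and 117 ft: 72 in [23, 117] is true
  lot coverage < 79%: 92 < 79 is false
  front setback ≤ 20 ft: 55 ≤ 20 is false
  proposed use = industrial: agricultural == industrial is false
  plans stamped by licensed engineer: yes → true
  zoning ∈ {AG, M1, R1, R3}: C2 is not in the set → false
  fees paid in full: yes → true
Combine:
[1.1] NOT true = false
[1] false AND false AND true = false
[2.1] NOT true = false
[2.2] NOT false = true
[2] false AND true = false
[3.1] NOT false = true
[3.2] NOT true = false
[3] true AND false = false
[4] true AND true AND true = true
[5.3] NOT false = true
[5] false AND false AND true = false
[6] true AND false AND true = false
[root] false OR false OR false OR true OR false OR false = true
Overall: true → issued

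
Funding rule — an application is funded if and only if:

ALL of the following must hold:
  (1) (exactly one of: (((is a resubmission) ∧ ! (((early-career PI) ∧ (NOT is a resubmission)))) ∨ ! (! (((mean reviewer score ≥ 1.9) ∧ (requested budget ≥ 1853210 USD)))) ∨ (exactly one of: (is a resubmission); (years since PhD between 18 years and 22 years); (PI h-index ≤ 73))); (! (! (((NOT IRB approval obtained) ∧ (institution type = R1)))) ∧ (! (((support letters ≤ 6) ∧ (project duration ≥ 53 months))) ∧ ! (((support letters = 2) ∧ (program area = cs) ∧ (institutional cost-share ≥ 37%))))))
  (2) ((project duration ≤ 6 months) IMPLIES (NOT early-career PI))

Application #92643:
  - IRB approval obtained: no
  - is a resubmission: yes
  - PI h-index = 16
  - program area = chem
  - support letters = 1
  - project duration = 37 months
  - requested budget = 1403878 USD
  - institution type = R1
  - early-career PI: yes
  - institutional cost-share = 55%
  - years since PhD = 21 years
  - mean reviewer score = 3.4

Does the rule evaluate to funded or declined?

Atomic conditions:
  is a resubmission: yes → true
  early-career PI: yes → true
  NOT is a resubmission: yes → false
  mean reviewer score ≥ 1.9: 3.4 ≥ 1.9 is true
  requested budget ≥ 1853210 USD: 1403878 ≥ 1853210 is false
  years since PhD between 18 years and 22 years: 21 in [18, 22] is true
  PI h-index ≤ 73: 16 ≤ 73 is true
  NOT IRB approval obtained: no → true
  institution type = R1: R1 == R1 is true
  support letters ≤ 6: 1 ≤ 6 is true
  project duration ≥ 53 months: 37 ≥ 53 is false
  support letters = 2: 1 == 2 is false
  program area = cs: chem == cs is false
  institutional cost-share ≥ 37%: 55 ≥ 37 is true
  project duration ≤ 6 months: 37 ≤ 6 is false
  NOT early-career PI: yes → false
Combine:
[1.1.1.2.1] true AND false = false
[1.1.1.2] NOT false = true
[1.1.1] true AND true = true
[1.1.2.1.1] true AND false = false
[1.1.2.1] NOT false = true
[1.1.2] NOT true = false
[1.1.3] exactly-one(true, true, true) = false
[1.1] true OR false OR false = true
[1.2.1.1.1] true AND true = true
[1.2.1.1] NOT true = false
[1.2.1] NOT false = true
[1.2.2.1.1] true AND false = false
[1.2.2.1] NOT false = true
[1.2.2.2.1] false AND false AND true = false
[1.2.2.2] NOT false = true
[1.2.2] true AND true = true
[1.2] true AND true = true
[1] exactly-one(true, true) = false
[2] false → false (antecedent false ⇒ implication holds) = true
[root] false AND true = false
Overall: false → declined

Declined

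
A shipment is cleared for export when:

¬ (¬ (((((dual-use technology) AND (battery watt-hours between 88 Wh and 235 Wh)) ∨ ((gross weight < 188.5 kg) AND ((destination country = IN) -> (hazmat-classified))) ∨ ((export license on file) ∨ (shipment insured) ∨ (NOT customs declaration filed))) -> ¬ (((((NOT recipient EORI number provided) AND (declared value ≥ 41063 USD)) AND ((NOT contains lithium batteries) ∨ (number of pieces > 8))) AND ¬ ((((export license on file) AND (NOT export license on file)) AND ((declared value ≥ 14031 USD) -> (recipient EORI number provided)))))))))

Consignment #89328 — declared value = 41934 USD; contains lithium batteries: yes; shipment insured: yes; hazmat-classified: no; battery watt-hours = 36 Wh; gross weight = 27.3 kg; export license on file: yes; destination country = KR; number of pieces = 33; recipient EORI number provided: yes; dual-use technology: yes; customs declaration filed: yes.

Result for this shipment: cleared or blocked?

Cleared

Atomic conditions:
  dual-use technology: yes → true
  battery watt-hours between 88 Wh and 235 Wh: 36 in [88, 235] is false
  gross weight < 188.5 kg: 27.3 < 188.5 is true
  destination country = IN: KR == IN is false
  hazmat-classified: no → false
  export license on file: yes → true
  shipment insured: yes → true
  NOT customs declaration filed: yes → false
  NOT recipient EORI number provided: yes → false
  declared value ≥ 41063 USD: 41934 ≥ 41063 is true
  NOT contains lithium batteries: yes → false
  number of pieces > 8: 33 > 8 is true
  NOT export license on file: yes → false
  declared value ≥ 14031 USD: 41934 ≥ 14031 is true
  recipient EORI number provided: yes → true
Combine:
[1.1.1.1] true AND false = false
[1.1.1.2.2] false → false (antecedent false ⇒ implication holds) = true
[1.1.1.2] true AND true = true
[1.1.1.3] true OR true OR false = true
[1.1.1] false OR true OR true = true
[1.1.2.1.1.1] false AND true = false
[1.1.2.1.1.2] false OR true = true
[1.1.2.1.1] false AND true = false
[1.1.2.1.2.1.1] true AND false = false
[1.1.2.1.2.1.2] true → true = true
[1.1.2.1.2.1] false AND true = false
[1.1.2.1.2] NOT false = true
[1.1.2.1] false AND true = false
[1.1.2] NOT false = true
[1.1] true → true = true
[1] NOT true = false
[root] NOT false = true
Overall: true → cleared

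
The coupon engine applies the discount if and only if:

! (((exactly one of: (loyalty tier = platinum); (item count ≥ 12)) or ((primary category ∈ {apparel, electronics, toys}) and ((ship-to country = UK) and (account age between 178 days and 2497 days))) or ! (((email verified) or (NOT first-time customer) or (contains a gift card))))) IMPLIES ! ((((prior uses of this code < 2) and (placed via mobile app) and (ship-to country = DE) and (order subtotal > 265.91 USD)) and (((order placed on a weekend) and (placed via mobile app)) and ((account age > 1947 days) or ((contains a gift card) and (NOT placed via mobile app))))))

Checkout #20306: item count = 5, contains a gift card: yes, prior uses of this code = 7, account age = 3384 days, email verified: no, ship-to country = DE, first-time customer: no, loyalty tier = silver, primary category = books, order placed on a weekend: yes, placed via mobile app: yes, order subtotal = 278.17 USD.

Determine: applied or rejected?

Atomic conditions:
  loyalty tier = platinum: silver == platinum is false
  item count ≥ 12: 5 ≥ 12 is false
  primary category ∈ {apparel, electronics, toys}: books is not in the set → false
  ship-to country = UK: DE == UK is false
  account age between 178 days and 2497 days: 3384 in [178, 2497] is false
  email verified: no → false
  NOT first-time customer: no → true
  contains a gift card: yes → true
  prior uses of this code < 2: 7 < 2 is false
  placed via mobile app: yes → true
  ship-to country = DE: DE == DE is true
  order subtotal > 265.91 USD: 278.17 > 265.91 is true
  order placed on a weekend: yes → true
  account age > 1947 days: 3384 > 1947 is true
  NOT placed via mobile app: yes → false
Combine:
[1.1.1] exactly-one(false, false) = false
[1.1.2.2] false AND false = false
[1.1.2] false AND false = false
[1.1.3.1] false OR true OR true = true
[1.1.3] NOT true = false
[1.1] false OR false OR false = false
[1] NOT false = true
[2.1.1] false AND true AND true AND true = false
[2.1.2.1] true AND true = true
[2.1.2.2.2] true AND false = false
[2.1.2.2] true OR false = true
[2.1.2] true AND true = true
[2.1] false AND true = false
[2] NOT false = true
[root] true → true = true
Overall: true → applied

Applied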